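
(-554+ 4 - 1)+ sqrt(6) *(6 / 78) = -551+ sqrt(6) / 13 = -550.81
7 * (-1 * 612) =-4284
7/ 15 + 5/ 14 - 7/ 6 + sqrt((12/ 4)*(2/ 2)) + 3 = sqrt(3) + 93/ 35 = 4.39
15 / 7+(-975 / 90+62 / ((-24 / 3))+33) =1391 / 84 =16.56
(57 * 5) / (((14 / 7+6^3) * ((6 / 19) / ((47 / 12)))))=84835 / 5232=16.21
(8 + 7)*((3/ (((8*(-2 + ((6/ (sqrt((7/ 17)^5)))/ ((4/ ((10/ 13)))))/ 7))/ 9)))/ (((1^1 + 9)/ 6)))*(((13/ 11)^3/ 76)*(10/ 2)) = -371517537585285/ 95995928451632- 51598004851575*sqrt(119)/ 191991856903264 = -6.80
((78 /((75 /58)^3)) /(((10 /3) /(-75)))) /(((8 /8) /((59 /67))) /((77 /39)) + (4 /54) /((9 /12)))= -933372688248 /774990625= -1204.37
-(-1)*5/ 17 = 5/ 17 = 0.29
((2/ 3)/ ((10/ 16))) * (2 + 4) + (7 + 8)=107/ 5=21.40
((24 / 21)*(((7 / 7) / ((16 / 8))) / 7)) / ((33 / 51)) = 68 / 539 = 0.13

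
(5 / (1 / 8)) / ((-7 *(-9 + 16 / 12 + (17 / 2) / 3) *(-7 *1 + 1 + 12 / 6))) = -60 / 203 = -0.30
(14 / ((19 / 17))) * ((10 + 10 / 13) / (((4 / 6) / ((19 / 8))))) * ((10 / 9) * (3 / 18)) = 20825 / 234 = 89.00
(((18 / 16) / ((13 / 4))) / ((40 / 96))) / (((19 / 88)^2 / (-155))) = -12963456 / 4693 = -2762.30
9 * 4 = 36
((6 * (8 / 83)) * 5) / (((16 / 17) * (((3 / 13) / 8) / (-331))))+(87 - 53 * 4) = -2936415 / 83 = -35378.49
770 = 770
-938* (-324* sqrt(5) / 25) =27182.72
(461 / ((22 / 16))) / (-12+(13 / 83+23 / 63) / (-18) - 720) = -21695121 / 47368772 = -0.46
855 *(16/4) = 3420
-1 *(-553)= 553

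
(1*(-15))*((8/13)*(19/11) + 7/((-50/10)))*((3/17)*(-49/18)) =-11809/4862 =-2.43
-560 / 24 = -70 / 3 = -23.33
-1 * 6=-6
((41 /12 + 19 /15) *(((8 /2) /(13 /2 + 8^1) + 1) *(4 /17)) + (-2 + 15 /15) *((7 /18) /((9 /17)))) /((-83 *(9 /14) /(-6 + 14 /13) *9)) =120110144 /17450521335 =0.01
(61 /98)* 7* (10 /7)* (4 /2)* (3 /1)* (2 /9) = 1220 /147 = 8.30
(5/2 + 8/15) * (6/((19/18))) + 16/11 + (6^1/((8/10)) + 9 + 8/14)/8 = 2438011/117040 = 20.83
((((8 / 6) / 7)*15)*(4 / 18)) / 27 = 40 / 1701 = 0.02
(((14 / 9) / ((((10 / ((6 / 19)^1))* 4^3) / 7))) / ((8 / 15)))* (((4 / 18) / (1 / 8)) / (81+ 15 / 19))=7 / 31968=0.00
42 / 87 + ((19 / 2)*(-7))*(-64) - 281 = 115289 / 29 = 3975.48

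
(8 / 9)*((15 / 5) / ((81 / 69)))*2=368 / 81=4.54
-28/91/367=-4/4771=-0.00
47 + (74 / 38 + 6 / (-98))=45513 / 931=48.89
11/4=2.75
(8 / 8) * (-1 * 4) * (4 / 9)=-16 / 9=-1.78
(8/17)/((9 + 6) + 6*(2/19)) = 152/5049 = 0.03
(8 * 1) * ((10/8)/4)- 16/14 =19/14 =1.36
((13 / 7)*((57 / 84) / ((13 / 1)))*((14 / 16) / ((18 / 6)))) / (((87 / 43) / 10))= 4085 / 29232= 0.14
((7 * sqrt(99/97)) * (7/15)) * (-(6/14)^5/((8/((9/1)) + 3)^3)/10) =-177147 * sqrt(1067)/71324706250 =-0.00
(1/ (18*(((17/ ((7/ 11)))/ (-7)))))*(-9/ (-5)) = -49/ 1870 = -0.03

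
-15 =-15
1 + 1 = 2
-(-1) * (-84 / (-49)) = 12 / 7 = 1.71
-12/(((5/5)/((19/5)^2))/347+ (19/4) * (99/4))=-24051264/235627627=-0.10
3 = 3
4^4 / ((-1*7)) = -256 / 7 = -36.57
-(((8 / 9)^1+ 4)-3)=-17 / 9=-1.89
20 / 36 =0.56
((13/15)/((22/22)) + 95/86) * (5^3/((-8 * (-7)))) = 63575/14448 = 4.40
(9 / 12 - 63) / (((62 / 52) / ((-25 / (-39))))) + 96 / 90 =-30133 / 930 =-32.40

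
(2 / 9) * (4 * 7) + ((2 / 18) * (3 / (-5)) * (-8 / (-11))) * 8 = 2888 / 495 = 5.83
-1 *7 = -7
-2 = -2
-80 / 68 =-20 / 17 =-1.18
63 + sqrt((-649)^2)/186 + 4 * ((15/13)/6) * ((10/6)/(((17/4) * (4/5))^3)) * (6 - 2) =791417923/11879634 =66.62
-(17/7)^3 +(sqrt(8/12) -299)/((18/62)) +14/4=-1037.90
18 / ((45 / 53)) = 106 / 5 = 21.20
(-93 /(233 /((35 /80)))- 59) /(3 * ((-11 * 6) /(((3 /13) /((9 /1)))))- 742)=0.01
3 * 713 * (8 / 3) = 5704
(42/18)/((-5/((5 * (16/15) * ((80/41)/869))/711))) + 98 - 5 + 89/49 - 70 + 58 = 925183214510/11171508579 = 82.82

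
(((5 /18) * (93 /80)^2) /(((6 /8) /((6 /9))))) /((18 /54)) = 1.00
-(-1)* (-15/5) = -3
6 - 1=5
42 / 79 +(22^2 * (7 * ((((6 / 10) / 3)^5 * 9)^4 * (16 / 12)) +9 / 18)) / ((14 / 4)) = 3674507145796120642 / 52738189697265625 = 69.67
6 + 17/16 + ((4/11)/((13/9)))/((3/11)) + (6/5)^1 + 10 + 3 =23073/1040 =22.19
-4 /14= -2 /7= -0.29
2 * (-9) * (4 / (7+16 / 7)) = -7.75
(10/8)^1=5/4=1.25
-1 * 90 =-90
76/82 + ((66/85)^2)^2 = 2761587926/2140225625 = 1.29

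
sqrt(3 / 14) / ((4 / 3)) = 0.35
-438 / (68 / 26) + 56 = -111.47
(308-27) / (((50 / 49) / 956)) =263263.28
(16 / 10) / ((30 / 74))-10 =-454 / 75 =-6.05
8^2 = 64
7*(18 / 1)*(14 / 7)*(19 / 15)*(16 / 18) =283.73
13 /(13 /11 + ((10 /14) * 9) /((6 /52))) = 77 /337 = 0.23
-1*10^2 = -100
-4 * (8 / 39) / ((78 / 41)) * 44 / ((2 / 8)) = -115456 / 1521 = -75.91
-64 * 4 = -256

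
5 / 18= 0.28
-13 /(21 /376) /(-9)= 25.86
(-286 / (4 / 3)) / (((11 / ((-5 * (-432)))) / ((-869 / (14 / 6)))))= 109806840 / 7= 15686691.43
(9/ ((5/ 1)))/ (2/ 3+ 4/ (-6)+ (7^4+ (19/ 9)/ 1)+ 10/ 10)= 81/ 108185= 0.00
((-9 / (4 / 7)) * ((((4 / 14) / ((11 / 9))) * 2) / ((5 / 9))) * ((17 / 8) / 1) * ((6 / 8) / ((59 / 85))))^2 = 399478353849 / 431309824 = 926.20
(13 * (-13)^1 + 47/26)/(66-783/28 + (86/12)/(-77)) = -2008314/455767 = -4.41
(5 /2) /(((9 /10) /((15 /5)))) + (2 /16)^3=12803 /1536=8.34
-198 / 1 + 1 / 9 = -1781 / 9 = -197.89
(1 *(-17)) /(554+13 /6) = -102 /3337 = -0.03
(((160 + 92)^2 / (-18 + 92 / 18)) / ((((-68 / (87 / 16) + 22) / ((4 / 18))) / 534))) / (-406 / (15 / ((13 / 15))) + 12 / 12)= 817500600 / 298127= 2742.12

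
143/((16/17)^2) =161.43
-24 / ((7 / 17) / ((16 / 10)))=-93.26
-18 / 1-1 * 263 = -281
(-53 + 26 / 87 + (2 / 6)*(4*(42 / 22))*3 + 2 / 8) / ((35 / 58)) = -171551 / 2310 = -74.26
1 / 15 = 0.07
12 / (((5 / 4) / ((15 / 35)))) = 144 / 35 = 4.11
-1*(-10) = 10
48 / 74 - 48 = -1752 / 37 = -47.35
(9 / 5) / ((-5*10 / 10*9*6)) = -1 / 150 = -0.01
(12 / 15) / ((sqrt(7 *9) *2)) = 2 *sqrt(7) / 105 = 0.05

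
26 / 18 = 13 / 9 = 1.44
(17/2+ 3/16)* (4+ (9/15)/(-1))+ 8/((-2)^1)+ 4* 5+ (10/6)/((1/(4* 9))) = 8443/80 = 105.54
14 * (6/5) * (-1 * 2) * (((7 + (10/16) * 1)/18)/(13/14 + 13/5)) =-2989/741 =-4.03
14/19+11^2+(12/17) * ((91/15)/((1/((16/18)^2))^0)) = 203521/1615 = 126.02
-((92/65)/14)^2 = -2116/207025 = -0.01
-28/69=-0.41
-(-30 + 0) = 30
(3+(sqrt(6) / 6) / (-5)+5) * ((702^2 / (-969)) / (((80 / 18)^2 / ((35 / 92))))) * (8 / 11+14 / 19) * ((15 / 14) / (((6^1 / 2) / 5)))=-149689215 / 730664+9979281 * sqrt(6) / 11690624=-202.78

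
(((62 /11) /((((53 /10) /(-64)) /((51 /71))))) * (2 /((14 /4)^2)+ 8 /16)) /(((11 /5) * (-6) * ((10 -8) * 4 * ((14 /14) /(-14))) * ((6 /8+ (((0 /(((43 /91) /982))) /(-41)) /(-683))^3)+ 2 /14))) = -2192320 /455323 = -4.81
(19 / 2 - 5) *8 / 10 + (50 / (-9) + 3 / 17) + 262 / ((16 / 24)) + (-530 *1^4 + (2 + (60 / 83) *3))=-8547088 / 63495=-134.61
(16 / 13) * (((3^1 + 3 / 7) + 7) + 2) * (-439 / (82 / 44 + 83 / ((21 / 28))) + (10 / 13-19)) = -2974510512 / 8786141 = -338.55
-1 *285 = -285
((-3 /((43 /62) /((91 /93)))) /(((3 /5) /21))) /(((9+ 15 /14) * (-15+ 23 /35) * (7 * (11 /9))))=668850 /5579981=0.12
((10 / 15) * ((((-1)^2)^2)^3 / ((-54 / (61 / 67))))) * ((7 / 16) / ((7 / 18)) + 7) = -3965 / 43416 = -0.09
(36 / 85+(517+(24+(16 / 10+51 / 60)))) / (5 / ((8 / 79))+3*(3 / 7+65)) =2588838 / 1169345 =2.21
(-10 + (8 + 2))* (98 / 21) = 0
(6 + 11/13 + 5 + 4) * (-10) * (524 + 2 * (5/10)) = -1081500/13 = -83192.31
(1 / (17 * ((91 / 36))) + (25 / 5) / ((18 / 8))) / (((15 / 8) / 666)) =18508288 / 23205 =797.60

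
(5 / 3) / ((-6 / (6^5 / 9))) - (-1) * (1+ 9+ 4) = -226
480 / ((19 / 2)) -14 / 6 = 2747 / 57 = 48.19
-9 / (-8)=9 / 8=1.12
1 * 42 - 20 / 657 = 27574 / 657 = 41.97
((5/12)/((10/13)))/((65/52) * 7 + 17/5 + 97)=65/13098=0.00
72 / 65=1.11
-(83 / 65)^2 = -6889 / 4225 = -1.63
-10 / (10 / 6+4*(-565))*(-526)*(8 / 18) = -4208 / 4065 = -1.04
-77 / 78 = -0.99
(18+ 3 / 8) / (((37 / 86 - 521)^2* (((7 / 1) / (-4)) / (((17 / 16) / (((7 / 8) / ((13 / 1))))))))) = -408629 / 668087787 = -0.00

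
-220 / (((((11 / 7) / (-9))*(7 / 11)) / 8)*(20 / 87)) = 68904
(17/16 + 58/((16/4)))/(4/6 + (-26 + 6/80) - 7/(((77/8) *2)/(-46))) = -1.82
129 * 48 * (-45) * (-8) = 2229120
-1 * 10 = -10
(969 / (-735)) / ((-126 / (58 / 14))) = 0.04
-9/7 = -1.29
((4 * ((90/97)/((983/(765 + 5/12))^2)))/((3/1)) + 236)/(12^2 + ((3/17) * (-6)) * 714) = -133143547853/344176681176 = -0.39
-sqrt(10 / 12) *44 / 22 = -sqrt(30) / 3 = -1.83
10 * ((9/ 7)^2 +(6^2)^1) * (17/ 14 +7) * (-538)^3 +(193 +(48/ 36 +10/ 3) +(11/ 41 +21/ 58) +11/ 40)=-23570790220524475849/ 48939240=-481633760976.36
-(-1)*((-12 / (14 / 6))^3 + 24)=-112.02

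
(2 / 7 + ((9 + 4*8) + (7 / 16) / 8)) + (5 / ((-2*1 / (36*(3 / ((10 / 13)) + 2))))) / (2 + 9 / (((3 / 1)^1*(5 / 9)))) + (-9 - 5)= -1472491 / 33152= -44.42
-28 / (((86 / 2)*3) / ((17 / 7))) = -68 / 129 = -0.53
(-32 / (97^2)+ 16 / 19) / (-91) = -149936 / 16268161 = -0.01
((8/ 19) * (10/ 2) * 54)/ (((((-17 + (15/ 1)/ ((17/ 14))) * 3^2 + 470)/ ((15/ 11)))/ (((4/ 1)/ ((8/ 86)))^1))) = 23684400/ 1521311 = 15.57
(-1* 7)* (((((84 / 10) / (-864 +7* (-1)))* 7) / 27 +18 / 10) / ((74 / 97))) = -47837587 / 2900430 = -16.49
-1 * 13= -13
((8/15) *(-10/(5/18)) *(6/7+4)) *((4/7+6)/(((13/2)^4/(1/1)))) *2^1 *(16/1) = -76873728/6997445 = -10.99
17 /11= 1.55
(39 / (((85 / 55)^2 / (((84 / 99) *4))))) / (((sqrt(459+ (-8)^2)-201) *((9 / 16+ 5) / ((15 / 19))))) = -0.04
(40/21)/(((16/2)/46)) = 10.95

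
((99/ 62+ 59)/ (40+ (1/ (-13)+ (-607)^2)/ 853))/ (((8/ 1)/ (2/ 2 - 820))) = -4874380641/ 370823488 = -13.14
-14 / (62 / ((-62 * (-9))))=-126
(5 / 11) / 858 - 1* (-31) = 292583 / 9438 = 31.00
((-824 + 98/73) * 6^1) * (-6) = 2161944/73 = 29615.67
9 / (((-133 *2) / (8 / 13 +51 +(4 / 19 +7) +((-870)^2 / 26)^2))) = -12245687263755 / 427063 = -28674193.89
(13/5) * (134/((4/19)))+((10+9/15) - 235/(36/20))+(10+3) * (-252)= -31339/18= -1741.06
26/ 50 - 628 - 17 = -16112/ 25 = -644.48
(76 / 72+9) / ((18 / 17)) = 3077 / 324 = 9.50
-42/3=-14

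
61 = 61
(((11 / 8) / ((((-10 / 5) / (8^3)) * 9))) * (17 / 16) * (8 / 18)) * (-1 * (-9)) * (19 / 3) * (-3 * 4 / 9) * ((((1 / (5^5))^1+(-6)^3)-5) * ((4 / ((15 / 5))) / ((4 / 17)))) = -148317796352 / 84375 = -1757840.55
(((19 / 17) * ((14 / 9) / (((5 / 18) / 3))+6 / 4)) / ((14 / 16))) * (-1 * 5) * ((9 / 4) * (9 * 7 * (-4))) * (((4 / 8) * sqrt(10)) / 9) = 11642.02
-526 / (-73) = 526 / 73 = 7.21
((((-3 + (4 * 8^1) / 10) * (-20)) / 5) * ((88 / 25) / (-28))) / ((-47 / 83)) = -7304 / 41125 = -0.18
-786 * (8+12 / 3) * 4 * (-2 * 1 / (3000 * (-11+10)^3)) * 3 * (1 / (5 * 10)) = -4716 / 3125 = -1.51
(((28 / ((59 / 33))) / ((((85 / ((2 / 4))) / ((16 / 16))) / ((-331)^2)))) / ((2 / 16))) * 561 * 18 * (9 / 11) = 196799603616 / 295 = 667117300.39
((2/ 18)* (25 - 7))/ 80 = 1/ 40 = 0.02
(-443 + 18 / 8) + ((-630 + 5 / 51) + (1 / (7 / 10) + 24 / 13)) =-1067.38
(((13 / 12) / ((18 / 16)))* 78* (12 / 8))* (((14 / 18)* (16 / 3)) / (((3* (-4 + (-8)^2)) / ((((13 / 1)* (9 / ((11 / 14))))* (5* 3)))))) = 1722448 / 297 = 5799.49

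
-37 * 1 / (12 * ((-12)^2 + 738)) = -37 / 10584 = -0.00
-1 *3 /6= -1 /2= -0.50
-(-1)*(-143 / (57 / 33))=-1573 / 19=-82.79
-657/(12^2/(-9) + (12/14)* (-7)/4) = 37.54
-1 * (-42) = 42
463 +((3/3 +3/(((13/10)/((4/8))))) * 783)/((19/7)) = 1084.33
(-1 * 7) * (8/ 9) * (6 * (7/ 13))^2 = -10976/ 169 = -64.95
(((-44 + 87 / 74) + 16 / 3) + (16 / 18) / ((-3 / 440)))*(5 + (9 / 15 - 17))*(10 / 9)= 6372353 / 2997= 2126.24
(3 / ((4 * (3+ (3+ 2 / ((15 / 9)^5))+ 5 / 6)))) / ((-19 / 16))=-225000 / 2489779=-0.09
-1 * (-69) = 69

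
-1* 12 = -12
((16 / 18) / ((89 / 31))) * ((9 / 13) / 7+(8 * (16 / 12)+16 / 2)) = 1270504 / 218673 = 5.81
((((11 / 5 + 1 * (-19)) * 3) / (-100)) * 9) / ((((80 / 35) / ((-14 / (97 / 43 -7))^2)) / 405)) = 3236358321 / 462400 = 6999.04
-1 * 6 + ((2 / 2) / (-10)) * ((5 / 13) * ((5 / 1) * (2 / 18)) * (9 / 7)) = -1097 / 182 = -6.03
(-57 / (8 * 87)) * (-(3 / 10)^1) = 57 / 2320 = 0.02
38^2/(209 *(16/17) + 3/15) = 7.33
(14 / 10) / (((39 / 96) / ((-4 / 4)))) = -224 / 65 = -3.45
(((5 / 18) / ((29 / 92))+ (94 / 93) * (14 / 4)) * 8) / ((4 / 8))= 572048 / 8091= 70.70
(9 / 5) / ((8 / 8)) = 1.80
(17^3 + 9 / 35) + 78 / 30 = 34411 / 7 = 4915.86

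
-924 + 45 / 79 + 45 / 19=-1382514 / 1501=-921.06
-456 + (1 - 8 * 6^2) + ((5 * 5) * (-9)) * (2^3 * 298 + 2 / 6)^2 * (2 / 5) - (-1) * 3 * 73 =-511654614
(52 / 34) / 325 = 2 / 425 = 0.00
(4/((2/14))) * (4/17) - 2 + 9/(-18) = 139/34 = 4.09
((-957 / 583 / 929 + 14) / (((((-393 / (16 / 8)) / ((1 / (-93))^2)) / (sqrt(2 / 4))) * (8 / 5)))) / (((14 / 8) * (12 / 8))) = -3446155 * sqrt(2) / 3514546759689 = -0.00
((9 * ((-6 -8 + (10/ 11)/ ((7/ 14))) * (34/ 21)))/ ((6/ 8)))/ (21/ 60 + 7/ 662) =-120642880/ 183799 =-656.38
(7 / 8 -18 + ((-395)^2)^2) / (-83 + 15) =-194750404863 / 544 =-357997067.76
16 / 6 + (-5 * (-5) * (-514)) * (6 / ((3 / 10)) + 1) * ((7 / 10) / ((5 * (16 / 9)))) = -1019905 / 48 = -21248.02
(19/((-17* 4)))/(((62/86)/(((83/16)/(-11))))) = 0.18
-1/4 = -0.25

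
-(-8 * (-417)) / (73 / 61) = -203496 / 73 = -2787.62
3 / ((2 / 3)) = 4.50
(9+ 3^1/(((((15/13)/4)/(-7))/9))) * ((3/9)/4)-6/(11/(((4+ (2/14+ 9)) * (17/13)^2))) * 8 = -151.92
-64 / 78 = -0.82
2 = 2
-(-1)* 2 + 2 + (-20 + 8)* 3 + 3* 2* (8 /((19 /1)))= -560 /19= -29.47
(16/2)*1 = 8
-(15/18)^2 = -25/36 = -0.69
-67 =-67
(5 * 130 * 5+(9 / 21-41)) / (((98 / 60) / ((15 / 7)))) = 10109700 / 2401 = 4210.62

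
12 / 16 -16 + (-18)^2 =1235 / 4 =308.75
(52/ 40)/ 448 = 13/ 4480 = 0.00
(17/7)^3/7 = 4913/2401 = 2.05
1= 1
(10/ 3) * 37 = 370/ 3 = 123.33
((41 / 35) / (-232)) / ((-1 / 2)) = 41 / 4060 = 0.01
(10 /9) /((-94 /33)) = -55 /141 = -0.39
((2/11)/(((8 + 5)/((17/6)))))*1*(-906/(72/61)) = -156587/5148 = -30.42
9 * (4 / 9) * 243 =972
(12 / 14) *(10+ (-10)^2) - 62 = 226 / 7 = 32.29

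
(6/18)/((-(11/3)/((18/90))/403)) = -403/55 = -7.33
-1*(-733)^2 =-537289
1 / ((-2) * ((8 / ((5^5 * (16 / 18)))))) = -3125 / 18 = -173.61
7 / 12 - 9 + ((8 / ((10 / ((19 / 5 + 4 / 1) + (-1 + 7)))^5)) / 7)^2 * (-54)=-1775.14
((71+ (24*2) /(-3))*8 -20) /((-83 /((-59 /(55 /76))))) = 376656 /913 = 412.55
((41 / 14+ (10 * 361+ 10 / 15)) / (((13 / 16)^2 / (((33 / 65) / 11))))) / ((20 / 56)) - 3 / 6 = 77651827 / 109850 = 706.89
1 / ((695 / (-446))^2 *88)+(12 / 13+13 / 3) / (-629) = -958540651 / 260679898050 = -0.00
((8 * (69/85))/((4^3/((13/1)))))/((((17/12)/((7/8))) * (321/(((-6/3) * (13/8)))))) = -81627/9895360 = -0.01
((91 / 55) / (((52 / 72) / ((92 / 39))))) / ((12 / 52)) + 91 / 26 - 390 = -39939 / 110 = -363.08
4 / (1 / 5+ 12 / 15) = 4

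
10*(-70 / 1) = -700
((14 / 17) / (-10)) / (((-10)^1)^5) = 7 / 8500000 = 0.00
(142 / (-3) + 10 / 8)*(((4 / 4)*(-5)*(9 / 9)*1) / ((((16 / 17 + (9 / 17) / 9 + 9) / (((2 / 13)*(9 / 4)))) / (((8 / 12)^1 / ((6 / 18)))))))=1659 / 104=15.95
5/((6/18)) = 15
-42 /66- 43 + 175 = 1445 /11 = 131.36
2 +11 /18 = 47 /18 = 2.61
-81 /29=-2.79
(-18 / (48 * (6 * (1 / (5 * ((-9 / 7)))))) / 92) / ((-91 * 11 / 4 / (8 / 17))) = -45 / 5479474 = -0.00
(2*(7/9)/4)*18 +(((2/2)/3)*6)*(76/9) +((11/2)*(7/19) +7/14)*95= 2375/9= 263.89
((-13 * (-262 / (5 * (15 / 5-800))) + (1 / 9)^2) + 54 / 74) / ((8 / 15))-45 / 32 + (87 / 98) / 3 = -1649837255 / 1248446304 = -1.32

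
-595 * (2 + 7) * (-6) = 32130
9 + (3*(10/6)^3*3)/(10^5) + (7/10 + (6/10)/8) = 23461/2400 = 9.78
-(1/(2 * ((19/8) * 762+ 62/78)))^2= -6084/79775178025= -0.00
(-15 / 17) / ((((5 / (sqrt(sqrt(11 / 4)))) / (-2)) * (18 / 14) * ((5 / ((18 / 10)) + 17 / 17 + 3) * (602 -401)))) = 7 * 11^(1 / 4) * sqrt(2) / 69479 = 0.00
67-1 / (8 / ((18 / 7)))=1867 / 28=66.68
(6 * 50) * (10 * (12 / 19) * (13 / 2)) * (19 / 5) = 46800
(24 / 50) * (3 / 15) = 12 / 125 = 0.10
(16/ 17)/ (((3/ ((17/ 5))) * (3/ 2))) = 32/ 45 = 0.71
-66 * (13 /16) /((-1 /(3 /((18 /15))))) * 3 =6435 /16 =402.19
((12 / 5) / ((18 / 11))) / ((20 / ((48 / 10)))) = 44 / 125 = 0.35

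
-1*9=-9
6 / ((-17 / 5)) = -30 / 17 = -1.76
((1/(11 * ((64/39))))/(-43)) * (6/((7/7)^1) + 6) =-117/7568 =-0.02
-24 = -24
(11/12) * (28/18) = 77/54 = 1.43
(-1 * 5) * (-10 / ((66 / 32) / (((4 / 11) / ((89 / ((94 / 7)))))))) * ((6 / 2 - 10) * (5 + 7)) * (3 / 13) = -3609600 / 139997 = -25.78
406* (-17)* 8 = -55216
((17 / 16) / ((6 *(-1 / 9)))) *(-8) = 51 / 4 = 12.75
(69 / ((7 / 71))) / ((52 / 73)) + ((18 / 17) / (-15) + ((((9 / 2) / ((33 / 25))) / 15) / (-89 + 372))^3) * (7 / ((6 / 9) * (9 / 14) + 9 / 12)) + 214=36840805656004880797 / 30801481886114940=1196.07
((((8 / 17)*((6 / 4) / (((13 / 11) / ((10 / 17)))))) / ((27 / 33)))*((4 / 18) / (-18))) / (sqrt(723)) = -4840*sqrt(723) / 660063573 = -0.00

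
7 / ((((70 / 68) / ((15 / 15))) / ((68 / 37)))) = 12.50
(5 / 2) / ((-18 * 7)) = -0.02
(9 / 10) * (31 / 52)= 279 / 520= 0.54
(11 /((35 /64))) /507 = 704 /17745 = 0.04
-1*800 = -800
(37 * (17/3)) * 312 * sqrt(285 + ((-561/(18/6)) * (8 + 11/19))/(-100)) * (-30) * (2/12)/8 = -8177 * sqrt(10867639)/38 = -709378.47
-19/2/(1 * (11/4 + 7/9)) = -342/127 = -2.69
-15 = -15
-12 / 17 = -0.71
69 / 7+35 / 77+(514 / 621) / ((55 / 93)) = 84848 / 7245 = 11.71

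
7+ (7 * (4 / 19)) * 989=27825 / 19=1464.47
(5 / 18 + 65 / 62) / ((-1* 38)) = -185 / 5301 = -0.03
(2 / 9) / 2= 0.11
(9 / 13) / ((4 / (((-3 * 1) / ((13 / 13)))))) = -27 / 52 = -0.52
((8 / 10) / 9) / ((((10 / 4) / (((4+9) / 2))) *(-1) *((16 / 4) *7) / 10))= -26 / 315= -0.08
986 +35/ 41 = 40461/ 41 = 986.85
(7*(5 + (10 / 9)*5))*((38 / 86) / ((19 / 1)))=665 / 387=1.72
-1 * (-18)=18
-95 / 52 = -1.83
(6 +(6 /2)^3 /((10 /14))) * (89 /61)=19491 /305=63.90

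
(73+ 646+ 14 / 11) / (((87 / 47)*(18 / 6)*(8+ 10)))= 124127 / 17226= 7.21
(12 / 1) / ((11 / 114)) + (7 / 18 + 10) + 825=190031 / 198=959.75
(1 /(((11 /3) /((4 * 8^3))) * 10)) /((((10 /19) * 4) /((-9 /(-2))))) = 32832 /275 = 119.39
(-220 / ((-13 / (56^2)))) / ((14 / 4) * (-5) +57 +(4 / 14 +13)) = 9658880 / 9607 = 1005.40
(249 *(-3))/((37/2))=-1494/37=-40.38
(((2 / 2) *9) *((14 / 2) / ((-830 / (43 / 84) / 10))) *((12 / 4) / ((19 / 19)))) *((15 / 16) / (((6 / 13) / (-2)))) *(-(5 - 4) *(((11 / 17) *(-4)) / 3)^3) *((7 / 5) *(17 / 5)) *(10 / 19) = 10416406 / 1367259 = 7.62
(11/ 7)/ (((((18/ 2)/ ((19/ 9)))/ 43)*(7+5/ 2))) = 946/ 567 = 1.67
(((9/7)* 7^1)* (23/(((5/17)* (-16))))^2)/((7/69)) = 94939101/44800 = 2119.18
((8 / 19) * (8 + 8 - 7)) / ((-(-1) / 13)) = 936 / 19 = 49.26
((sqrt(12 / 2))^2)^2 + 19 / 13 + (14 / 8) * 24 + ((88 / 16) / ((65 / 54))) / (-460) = 2375603 / 29900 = 79.45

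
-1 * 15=-15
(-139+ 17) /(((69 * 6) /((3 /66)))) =-0.01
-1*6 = -6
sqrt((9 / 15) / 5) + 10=sqrt(3) / 5 + 10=10.35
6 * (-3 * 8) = -144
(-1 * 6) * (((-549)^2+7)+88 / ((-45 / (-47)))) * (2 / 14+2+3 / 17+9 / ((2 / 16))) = -4705526848 / 35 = -134443624.23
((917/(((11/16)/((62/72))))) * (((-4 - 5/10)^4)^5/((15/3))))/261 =4266740197587794012667/418119680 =10204590698978.33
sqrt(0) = 0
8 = 8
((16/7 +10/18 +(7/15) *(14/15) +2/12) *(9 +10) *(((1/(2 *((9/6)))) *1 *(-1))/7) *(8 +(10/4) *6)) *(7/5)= -4740139/47250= -100.32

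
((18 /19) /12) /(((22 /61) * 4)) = 183 /3344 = 0.05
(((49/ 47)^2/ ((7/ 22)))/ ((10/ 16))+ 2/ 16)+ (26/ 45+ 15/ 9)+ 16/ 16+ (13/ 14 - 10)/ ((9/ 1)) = 43571231/ 5566680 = 7.83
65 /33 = 1.97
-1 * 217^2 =-47089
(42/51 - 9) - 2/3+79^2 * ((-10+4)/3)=-637033/51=-12490.84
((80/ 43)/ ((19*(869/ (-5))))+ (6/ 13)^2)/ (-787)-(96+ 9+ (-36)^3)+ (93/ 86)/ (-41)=360450712728443593/ 7743140191358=46550.97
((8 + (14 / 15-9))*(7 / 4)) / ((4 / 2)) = -7 / 120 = -0.06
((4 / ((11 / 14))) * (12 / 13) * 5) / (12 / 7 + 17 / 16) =376320 / 44473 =8.46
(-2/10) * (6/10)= -0.12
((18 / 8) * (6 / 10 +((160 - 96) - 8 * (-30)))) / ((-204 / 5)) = -4569 / 272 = -16.80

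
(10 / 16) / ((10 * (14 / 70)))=5 / 16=0.31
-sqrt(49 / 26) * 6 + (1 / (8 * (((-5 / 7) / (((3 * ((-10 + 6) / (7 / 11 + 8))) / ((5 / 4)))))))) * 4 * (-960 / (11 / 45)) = -290304 / 95- 21 * sqrt(26) / 13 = -3064.07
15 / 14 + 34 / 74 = 793 / 518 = 1.53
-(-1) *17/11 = 17/11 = 1.55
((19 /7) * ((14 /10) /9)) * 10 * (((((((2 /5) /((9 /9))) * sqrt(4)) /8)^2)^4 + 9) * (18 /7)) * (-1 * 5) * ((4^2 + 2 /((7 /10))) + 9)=-666900000741 /49000000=-13610.20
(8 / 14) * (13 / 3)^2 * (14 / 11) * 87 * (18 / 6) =39208 / 11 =3564.36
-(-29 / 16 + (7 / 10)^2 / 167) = 120879 / 66800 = 1.81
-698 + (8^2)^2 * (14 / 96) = -302 / 3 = -100.67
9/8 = 1.12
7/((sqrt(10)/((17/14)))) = 17 * sqrt(10)/20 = 2.69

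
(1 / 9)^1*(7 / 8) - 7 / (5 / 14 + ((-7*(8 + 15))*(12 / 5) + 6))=221501 / 1915416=0.12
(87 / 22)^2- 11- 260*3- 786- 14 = -762475 / 484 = -1575.36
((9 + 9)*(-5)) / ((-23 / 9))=810 / 23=35.22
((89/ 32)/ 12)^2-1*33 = -4858127/ 147456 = -32.95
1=1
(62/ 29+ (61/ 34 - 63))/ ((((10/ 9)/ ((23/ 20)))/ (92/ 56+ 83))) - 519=-3143816259/ 552160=-5693.67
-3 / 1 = -3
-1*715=-715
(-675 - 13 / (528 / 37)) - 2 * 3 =-360049 / 528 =-681.91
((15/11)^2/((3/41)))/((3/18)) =152.48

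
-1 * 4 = -4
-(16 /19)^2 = -256 /361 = -0.71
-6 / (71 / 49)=-294 / 71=-4.14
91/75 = 1.21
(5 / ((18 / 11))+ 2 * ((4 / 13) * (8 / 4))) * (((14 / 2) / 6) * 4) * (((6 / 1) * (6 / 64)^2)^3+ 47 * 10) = 442901192289703 / 47110422528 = 9401.34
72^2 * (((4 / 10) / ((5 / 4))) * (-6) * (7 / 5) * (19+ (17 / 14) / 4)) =-33623424 / 125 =-268987.39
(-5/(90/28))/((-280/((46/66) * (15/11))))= 0.01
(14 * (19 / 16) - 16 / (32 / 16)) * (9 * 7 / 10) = 4347 / 80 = 54.34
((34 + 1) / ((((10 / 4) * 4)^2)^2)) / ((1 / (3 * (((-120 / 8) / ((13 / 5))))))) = -63 / 1040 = -0.06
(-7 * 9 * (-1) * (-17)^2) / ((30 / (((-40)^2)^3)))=2485862400000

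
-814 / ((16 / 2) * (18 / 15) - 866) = 2035 / 2141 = 0.95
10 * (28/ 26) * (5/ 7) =100/ 13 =7.69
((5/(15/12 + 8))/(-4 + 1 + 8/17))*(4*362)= -492320/1591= -309.44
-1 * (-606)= 606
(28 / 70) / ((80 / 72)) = 0.36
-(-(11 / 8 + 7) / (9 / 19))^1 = 1273 / 72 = 17.68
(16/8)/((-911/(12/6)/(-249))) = 996/911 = 1.09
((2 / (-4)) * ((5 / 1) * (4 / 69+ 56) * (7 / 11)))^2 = 4581936100 / 576081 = 7953.63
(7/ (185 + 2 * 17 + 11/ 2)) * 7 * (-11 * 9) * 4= -38808/ 449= -86.43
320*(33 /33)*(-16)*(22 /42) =-56320 /21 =-2681.90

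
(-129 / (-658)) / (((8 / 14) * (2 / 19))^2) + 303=2148831 / 6016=357.19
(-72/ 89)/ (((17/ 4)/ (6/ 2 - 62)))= 16992/ 1513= 11.23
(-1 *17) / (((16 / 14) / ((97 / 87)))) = -11543 / 696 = -16.58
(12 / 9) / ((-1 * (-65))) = 4 / 195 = 0.02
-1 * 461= -461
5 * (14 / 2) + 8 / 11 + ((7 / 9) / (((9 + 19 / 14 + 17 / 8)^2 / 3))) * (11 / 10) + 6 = 41.74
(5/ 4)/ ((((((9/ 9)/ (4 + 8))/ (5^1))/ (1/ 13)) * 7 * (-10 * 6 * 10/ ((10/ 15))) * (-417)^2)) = -1/ 189886788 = -0.00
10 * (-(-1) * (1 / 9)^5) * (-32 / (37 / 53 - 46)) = 16960 / 141776649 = 0.00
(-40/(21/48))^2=409600/49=8359.18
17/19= 0.89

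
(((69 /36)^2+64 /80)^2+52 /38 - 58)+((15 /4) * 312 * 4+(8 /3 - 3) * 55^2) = 35803771579 /9849600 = 3635.05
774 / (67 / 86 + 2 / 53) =1175964 / 1241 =947.59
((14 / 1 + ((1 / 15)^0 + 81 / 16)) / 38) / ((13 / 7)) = 2247 / 7904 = 0.28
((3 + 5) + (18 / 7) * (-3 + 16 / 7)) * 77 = 3322 / 7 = 474.57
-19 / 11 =-1.73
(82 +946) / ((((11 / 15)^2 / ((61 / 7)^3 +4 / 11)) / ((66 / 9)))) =9281659.99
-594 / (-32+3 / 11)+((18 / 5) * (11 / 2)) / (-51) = 18.33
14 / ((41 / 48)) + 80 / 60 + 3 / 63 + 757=667078 / 861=774.77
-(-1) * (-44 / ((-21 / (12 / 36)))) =44 / 63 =0.70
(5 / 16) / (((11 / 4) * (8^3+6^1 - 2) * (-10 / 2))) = -1 / 22704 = -0.00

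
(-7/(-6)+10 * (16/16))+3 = 85/6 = 14.17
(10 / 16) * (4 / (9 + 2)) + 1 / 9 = 67 / 198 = 0.34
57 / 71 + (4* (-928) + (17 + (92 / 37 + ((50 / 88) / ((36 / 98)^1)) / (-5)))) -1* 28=-7739814175 / 2080584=-3720.02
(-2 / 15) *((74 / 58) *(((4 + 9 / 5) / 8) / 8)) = -37 / 2400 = -0.02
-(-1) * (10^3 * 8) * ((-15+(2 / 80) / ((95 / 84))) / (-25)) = 455328 / 95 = 4792.93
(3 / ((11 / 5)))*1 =1.36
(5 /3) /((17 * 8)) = 5 /408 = 0.01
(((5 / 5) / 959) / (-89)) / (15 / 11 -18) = 11 / 15619233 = 0.00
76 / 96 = 19 / 24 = 0.79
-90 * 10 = -900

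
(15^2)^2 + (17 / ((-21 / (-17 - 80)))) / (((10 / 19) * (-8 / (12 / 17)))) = 50611.84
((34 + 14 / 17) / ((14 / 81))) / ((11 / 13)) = 311688 / 1309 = 238.11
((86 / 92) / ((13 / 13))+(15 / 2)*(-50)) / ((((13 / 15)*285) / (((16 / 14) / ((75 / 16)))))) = -1101248 / 2982525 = -0.37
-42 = -42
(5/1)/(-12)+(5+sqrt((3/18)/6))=19/4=4.75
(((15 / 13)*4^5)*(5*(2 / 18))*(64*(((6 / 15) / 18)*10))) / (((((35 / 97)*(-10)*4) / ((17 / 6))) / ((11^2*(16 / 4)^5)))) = -1673770565632 / 7371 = -227075100.48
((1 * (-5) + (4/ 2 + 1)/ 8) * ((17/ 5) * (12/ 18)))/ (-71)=0.15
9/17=0.53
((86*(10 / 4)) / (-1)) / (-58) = 215 / 58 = 3.71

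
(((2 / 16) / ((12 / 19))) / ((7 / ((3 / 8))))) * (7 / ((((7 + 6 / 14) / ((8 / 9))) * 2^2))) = 133 / 59904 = 0.00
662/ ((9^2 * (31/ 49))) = 32438/ 2511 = 12.92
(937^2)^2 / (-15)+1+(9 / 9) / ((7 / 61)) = -5395806953707 / 105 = -51388637654.35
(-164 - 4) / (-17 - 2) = 168 / 19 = 8.84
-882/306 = -49/17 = -2.88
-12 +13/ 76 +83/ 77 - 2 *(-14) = 100941/ 5852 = 17.25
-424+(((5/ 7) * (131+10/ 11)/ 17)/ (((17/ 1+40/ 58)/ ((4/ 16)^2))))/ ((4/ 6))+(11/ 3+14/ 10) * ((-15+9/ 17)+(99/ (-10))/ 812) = -2582771024249/ 5193064800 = -497.35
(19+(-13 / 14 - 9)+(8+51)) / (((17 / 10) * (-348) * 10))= -953 / 82824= -0.01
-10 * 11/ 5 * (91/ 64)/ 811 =-1001/ 25952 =-0.04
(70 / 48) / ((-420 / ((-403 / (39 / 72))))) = 31 / 12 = 2.58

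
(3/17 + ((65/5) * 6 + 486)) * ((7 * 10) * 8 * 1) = 5370960/17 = 315938.82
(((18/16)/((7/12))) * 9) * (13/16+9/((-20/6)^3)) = 276777/28000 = 9.88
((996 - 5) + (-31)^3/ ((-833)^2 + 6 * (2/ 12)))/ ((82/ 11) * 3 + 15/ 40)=43.58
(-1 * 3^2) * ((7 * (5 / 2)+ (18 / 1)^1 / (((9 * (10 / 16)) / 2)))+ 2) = -2331 / 10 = -233.10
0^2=0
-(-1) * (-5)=-5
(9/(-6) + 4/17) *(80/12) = -430/51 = -8.43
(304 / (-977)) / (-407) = 304 / 397639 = 0.00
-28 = -28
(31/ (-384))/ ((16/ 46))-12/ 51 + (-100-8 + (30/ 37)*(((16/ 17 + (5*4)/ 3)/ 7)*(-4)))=-1514809099/ 13526016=-111.99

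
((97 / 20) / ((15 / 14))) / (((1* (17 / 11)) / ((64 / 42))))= 17072 / 3825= 4.46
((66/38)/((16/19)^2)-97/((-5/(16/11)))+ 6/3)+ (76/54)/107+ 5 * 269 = 56040077213/40677120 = 1377.68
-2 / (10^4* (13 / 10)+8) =-1 / 6504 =-0.00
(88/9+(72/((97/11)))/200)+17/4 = 1228189/87300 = 14.07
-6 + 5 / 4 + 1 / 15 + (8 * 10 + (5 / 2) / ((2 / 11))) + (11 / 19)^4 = 174328471 / 1954815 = 89.18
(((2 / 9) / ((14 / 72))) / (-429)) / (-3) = 8 / 9009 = 0.00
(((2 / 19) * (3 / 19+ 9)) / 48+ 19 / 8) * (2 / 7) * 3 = 20751 / 10108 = 2.05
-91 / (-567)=13 / 81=0.16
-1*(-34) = 34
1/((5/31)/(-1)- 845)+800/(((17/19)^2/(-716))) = -5417656968959/7571800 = -715504.50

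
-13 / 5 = -2.60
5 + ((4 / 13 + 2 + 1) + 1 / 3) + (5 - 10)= 3.64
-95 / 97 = -0.98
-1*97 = -97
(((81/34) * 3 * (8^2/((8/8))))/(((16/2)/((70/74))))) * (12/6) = 68040/629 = 108.17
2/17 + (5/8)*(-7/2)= -563/272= -2.07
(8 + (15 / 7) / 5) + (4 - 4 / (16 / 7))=299 / 28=10.68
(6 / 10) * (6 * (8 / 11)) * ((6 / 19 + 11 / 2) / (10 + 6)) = 1989 / 2090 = 0.95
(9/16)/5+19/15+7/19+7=39889/4560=8.75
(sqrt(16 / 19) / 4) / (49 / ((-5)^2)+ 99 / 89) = 2225* sqrt(19) / 129884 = 0.07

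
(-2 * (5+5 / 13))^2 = 19600 / 169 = 115.98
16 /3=5.33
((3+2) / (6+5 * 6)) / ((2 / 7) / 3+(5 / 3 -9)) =-35 / 1824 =-0.02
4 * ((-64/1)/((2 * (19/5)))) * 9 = -5760/19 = -303.16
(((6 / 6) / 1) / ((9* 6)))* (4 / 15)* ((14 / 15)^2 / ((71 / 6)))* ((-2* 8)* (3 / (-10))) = 6272 / 3594375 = 0.00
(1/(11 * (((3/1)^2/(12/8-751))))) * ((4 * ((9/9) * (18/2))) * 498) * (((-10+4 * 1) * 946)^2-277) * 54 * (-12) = 2833507271547255.27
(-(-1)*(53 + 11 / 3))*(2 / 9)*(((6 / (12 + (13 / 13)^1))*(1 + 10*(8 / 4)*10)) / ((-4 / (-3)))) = 11390 / 13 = 876.15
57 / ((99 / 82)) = 1558 / 33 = 47.21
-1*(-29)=29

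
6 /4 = 3 /2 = 1.50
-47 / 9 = -5.22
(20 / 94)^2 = 0.05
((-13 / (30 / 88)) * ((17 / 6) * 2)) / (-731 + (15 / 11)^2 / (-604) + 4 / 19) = 0.30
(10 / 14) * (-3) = -15 / 7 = -2.14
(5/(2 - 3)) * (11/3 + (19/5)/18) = -349/18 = -19.39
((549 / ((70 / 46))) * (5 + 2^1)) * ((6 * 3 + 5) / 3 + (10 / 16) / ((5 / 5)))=837591 / 40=20939.78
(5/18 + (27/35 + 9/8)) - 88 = -216281/2520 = -85.83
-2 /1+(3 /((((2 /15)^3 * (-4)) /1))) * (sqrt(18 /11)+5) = -50689 /32-30375 * sqrt(22) /352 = -1988.78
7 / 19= 0.37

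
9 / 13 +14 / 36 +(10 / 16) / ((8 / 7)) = 12191 / 7488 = 1.63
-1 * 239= -239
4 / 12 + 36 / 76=46 / 57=0.81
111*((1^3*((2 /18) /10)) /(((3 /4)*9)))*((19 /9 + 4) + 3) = 6068 /3645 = 1.66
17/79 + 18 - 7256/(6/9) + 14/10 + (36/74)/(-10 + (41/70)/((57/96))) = -52874996347/4866795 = -10864.44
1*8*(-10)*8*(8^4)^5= -737869762948382064640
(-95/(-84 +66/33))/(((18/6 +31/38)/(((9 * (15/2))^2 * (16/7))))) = 26316900/8323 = 3161.95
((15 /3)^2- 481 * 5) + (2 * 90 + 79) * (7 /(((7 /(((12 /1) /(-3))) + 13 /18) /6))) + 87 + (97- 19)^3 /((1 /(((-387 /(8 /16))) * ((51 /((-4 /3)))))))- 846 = 14049335513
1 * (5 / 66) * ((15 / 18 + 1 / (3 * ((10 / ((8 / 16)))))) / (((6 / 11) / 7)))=119 / 144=0.83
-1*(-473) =473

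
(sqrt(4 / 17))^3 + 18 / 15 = 8 * sqrt(17) / 289 + 6 / 5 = 1.31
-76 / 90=-38 / 45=-0.84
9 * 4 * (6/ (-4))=-54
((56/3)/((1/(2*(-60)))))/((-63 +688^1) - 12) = -3.65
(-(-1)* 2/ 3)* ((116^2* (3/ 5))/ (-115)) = -26912/ 575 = -46.80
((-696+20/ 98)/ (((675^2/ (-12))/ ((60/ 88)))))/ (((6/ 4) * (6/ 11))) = 68188/ 4465125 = 0.02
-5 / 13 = -0.38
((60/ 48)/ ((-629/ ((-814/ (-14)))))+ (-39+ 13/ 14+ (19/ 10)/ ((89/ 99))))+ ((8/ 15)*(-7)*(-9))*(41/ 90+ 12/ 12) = 40774847/ 3177300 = 12.83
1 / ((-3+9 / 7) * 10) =-7 / 120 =-0.06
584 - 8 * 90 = -136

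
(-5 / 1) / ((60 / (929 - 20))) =-303 / 4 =-75.75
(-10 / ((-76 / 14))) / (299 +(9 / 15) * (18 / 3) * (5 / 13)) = 91 / 14839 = 0.01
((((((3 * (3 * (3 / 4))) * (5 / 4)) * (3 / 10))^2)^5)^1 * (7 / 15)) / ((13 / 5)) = 28367886071132833869 / 14636698788954112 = 1938.13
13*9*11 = 1287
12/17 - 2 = -22/17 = -1.29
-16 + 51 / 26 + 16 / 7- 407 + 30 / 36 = -114092 / 273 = -417.92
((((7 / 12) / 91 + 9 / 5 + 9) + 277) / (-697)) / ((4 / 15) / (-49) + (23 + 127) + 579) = -10999961 / 19419933884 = -0.00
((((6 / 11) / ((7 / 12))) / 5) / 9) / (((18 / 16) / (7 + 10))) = 1088 / 3465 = 0.31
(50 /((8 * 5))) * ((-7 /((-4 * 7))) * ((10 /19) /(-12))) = -25 /1824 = -0.01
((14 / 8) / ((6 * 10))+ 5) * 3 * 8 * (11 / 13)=13277 / 130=102.13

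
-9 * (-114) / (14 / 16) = 8208 / 7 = 1172.57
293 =293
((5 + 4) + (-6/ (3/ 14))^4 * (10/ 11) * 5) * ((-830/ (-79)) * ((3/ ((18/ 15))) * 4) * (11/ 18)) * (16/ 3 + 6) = 4336412048900/ 2133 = 2033010805.86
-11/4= -2.75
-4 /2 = -2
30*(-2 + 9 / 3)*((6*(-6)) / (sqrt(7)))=-408.20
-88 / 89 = -0.99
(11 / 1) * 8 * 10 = 880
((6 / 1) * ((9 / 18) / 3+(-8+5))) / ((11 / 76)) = -1292 / 11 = -117.45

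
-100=-100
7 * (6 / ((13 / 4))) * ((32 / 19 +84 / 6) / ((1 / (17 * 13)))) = 851088 / 19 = 44794.11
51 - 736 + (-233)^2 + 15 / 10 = 53605.50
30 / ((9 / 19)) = 190 / 3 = 63.33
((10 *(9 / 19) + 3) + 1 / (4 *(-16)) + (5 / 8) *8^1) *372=1438617 / 304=4732.29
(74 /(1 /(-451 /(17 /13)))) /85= -433862 /1445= -300.25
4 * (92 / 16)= 23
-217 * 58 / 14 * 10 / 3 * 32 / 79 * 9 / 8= -107880 / 79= -1365.57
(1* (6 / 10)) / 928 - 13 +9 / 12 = -12.25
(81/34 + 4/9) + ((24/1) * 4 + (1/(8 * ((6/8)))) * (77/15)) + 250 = 29723/85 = 349.68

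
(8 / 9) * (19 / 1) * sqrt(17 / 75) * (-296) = -44992 * sqrt(51) / 135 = -2380.05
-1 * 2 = -2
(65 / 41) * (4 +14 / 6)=1235 / 123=10.04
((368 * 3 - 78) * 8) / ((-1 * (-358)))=22.93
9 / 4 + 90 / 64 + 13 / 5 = 1001 / 160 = 6.26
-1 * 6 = -6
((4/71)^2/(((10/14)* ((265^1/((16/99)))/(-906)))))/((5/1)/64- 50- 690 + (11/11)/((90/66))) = 34635776/10427536428815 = 0.00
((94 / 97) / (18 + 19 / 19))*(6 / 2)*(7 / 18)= 329 / 5529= 0.06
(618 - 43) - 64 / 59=33861 / 59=573.92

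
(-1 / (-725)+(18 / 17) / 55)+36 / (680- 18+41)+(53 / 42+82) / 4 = 334446654313 / 16011949800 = 20.89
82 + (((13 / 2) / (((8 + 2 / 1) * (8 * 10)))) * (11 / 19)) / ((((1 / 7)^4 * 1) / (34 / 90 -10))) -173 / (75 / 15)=-83824319 / 1368000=-61.28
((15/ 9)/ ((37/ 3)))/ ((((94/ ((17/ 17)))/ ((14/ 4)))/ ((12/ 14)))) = 15/ 3478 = 0.00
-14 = -14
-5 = -5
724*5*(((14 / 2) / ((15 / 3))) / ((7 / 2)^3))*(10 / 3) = 57920 / 147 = 394.01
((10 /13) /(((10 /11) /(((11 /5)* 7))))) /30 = 847 /1950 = 0.43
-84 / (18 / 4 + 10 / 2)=-168 / 19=-8.84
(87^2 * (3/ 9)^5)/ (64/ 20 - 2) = 4205/ 162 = 25.96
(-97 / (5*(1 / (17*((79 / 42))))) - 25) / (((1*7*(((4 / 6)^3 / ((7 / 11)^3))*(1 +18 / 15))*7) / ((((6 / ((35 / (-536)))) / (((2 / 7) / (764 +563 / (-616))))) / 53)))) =2174320272393 / 90188560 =24108.60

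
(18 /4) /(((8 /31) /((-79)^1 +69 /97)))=-1059363 /776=-1365.16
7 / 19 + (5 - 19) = -259 / 19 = -13.63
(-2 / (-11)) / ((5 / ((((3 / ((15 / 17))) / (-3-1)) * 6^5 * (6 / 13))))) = -396576 / 3575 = -110.93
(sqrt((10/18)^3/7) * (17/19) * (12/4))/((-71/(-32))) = 2720 * sqrt(35)/84987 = 0.19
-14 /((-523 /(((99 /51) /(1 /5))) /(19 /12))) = 7315 /17782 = 0.41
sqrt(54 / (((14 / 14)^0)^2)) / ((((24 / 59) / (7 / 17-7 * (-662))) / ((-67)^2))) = 20866286035 * sqrt(6) / 136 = 375821717.74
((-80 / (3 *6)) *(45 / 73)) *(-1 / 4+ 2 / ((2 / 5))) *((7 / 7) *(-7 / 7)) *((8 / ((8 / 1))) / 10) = 95 / 73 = 1.30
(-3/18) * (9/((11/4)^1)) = -6/11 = -0.55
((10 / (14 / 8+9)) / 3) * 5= 200 / 129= 1.55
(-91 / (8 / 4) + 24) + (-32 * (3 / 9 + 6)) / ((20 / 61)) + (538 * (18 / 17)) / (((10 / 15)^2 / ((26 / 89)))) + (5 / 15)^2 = -36097481 / 136170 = -265.09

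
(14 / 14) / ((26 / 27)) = 27 / 26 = 1.04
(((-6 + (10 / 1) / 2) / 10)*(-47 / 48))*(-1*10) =-47 / 48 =-0.98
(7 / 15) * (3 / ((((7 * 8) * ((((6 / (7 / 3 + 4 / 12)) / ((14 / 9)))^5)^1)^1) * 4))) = 17210368 / 17433922005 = 0.00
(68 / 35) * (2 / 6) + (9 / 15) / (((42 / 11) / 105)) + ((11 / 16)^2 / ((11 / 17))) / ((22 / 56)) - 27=-53713 / 6720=-7.99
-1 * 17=-17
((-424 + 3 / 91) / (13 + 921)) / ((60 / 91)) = -38581 / 56040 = -0.69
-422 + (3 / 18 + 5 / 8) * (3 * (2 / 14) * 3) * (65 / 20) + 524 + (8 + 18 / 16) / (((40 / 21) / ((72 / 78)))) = 1597671 / 14560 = 109.73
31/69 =0.45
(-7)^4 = 2401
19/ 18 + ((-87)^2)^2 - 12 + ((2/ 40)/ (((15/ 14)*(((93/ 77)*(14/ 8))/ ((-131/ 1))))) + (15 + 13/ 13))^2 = 5574381010020077/ 97301250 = 57289921.87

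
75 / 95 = 15 / 19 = 0.79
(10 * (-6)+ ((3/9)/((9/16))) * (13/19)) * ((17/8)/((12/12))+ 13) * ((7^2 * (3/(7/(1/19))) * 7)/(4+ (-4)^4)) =-45315347/1689480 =-26.82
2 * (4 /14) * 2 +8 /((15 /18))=376 /35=10.74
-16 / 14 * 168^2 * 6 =-193536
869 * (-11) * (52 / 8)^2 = -1615471 / 4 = -403867.75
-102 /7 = -14.57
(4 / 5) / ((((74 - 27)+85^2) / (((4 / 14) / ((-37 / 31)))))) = -31 / 1177155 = -0.00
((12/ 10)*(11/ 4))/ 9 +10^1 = 311/ 30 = 10.37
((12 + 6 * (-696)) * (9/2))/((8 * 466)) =-9369/1864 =-5.03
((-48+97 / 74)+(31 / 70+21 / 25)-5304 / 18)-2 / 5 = -6613688 / 19425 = -340.47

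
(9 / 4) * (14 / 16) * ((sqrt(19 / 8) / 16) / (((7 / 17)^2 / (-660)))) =-429165 * sqrt(38) / 3584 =-738.16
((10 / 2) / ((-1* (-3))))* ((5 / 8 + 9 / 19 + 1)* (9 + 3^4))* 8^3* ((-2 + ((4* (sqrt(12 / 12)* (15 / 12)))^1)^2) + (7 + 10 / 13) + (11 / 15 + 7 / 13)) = 1275591680 / 247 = 5164338.79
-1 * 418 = -418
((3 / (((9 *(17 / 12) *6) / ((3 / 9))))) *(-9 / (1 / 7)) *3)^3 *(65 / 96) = -200655 / 19652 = -10.21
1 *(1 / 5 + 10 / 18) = 34 / 45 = 0.76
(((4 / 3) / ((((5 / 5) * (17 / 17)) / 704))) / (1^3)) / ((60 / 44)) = 688.36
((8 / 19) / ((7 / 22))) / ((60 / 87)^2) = 9251 / 3325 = 2.78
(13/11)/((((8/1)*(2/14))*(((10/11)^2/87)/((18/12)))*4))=261261/6400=40.82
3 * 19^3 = 20577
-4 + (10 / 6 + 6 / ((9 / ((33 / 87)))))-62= -5575 / 87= -64.08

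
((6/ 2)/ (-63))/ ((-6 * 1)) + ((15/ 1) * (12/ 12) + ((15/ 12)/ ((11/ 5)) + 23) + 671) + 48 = 2100001/ 2772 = 757.58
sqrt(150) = 5 * sqrt(6) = 12.25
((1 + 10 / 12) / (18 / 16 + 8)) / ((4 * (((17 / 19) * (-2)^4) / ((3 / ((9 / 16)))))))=209 / 11169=0.02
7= 7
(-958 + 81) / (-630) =877 / 630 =1.39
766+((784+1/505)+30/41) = 32107941/20705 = 1550.73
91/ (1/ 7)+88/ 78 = 24887/ 39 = 638.13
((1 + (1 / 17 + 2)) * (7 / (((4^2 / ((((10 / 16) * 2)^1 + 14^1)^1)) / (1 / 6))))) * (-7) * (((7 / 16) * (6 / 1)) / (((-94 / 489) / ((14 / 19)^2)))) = 6517368039 / 36920192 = 176.53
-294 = -294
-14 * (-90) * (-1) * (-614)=773640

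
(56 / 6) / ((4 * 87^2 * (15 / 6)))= 14 / 113535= 0.00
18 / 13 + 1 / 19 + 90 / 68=23185 / 8398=2.76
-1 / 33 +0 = -1 / 33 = -0.03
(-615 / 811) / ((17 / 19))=-0.85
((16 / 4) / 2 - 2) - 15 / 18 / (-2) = 5 / 12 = 0.42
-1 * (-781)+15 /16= 12511 /16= 781.94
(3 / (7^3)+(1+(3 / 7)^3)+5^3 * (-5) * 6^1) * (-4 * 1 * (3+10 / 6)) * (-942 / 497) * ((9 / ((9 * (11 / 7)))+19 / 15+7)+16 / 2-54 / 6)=-4212080423296 / 4018245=-1048238.83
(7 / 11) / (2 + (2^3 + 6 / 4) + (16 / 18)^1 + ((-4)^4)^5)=18 / 31100471757443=0.00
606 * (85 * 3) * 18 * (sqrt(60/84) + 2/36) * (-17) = -47286180 * sqrt(35)/7 - 2627010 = -42591126.22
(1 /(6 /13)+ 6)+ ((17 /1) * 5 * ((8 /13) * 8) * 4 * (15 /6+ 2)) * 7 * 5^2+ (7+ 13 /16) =822537971 /624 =1318169.83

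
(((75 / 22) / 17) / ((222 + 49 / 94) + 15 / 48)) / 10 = 940 / 10445259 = 0.00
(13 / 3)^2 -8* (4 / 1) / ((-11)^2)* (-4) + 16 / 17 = 384641 / 18513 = 20.78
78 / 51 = 26 / 17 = 1.53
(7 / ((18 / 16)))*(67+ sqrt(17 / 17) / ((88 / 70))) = 41762 / 99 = 421.84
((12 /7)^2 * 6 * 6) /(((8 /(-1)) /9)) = -5832 /49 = -119.02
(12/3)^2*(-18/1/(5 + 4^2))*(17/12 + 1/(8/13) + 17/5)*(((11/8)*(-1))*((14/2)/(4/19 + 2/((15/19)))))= 484671/1564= 309.89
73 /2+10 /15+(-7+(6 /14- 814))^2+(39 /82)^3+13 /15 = 272889156174941 /405255480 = 673375.61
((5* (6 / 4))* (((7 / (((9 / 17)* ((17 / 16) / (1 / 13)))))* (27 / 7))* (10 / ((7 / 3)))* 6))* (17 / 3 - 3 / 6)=334800 / 91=3679.12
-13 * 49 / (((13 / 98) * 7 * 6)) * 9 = -1029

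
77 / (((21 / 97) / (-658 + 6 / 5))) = -3504028 / 15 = -233601.87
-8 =-8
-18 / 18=-1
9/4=2.25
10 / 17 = 0.59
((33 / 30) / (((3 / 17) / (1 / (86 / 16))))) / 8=187 / 1290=0.14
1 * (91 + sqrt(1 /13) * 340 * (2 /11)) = 680 * sqrt(13) /143 + 91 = 108.15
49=49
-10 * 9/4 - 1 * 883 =-1811/2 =-905.50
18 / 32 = 9 / 16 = 0.56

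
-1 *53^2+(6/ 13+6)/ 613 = -22384837/ 7969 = -2808.99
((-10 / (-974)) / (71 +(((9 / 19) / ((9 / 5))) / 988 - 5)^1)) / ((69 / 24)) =750880 / 13877557357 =0.00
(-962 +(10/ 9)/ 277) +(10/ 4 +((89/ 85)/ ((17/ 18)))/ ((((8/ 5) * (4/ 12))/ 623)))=967013851/ 2881908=335.55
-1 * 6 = -6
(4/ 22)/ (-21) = -2/ 231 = -0.01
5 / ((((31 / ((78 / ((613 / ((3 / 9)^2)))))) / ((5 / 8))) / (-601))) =-195325 / 228036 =-0.86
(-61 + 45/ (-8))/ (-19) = 533/ 152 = 3.51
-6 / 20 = -3 / 10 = -0.30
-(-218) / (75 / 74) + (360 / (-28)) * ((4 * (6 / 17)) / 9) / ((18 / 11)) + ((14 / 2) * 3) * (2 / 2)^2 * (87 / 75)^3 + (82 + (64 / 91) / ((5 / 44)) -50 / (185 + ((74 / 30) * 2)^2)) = 334.59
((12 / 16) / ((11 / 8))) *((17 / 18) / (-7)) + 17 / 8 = 2.05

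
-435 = -435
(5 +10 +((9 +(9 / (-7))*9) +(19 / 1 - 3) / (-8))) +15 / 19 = 1492 / 133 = 11.22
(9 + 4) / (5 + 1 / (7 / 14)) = 13 / 7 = 1.86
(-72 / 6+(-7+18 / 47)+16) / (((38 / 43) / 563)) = -1667.25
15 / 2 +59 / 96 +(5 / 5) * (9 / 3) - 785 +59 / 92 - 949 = -3802715 / 2208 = -1722.24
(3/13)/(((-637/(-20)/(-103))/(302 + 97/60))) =-1876351/8281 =-226.59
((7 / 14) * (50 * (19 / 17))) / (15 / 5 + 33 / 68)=1900 / 237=8.02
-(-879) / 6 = 293 / 2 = 146.50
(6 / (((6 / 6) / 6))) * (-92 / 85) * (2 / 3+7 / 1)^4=-102981488 / 765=-134616.32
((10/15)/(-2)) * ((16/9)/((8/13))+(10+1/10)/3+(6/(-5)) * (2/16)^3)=-72037/34560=-2.08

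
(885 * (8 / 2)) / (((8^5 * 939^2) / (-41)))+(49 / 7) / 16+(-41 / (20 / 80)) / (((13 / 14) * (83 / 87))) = -479803557346441 / 2597893349376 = -184.69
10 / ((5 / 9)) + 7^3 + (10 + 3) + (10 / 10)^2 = 375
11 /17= 0.65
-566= -566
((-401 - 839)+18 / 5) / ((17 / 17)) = -6182 / 5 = -1236.40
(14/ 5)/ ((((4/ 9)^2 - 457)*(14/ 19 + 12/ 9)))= -32319/ 10915295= -0.00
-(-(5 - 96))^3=-753571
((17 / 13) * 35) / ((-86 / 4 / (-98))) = 116620 / 559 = 208.62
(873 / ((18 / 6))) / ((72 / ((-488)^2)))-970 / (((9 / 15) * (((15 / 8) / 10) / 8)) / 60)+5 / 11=-34937843 / 11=-3176167.55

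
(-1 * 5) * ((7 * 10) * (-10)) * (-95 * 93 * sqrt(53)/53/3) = -10307500 * sqrt(53)/53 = -1415844.01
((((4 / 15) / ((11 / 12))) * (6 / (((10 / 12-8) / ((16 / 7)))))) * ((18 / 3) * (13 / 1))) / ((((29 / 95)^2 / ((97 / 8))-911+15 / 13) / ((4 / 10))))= 54539117568 / 2856962414383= 0.02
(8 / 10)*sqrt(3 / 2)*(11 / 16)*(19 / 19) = 11*sqrt(6) / 40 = 0.67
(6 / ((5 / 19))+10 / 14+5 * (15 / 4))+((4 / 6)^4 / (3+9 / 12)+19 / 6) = 1547353 / 34020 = 45.48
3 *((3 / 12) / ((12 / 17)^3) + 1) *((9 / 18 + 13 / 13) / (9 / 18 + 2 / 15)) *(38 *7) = 413875 / 128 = 3233.40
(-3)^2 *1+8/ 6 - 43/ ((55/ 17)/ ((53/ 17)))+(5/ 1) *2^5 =21268/ 165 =128.90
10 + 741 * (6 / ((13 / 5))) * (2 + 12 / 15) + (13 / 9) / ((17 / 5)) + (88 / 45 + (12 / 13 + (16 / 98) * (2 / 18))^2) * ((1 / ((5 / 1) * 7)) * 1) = 469198805355001 / 97780184775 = 4798.51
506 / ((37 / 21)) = 10626 / 37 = 287.19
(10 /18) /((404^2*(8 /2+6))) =1 /2937888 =0.00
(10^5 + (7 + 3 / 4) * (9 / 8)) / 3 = 3200279 / 96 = 33336.24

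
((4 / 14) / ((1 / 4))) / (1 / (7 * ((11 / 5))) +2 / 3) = 264 / 169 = 1.56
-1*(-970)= 970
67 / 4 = 16.75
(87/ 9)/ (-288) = -0.03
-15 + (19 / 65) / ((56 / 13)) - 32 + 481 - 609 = -48981 / 280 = -174.93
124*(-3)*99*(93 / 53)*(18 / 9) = -6850008 / 53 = -129245.43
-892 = -892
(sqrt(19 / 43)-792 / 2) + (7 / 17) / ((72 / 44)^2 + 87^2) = -6167675789 / 15574941 + sqrt(817) / 43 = -395.34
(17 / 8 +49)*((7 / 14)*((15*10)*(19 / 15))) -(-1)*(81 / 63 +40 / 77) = 2992947 / 616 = 4858.68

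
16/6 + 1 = 3.67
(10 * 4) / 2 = 20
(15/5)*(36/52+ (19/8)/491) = 106797/51064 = 2.09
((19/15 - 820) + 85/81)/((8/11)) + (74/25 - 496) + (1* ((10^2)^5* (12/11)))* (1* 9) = 8747999855893631/89100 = 98181816564.46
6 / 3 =2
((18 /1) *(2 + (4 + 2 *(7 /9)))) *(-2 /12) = -68 /3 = -22.67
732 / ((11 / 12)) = 8784 / 11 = 798.55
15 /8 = 1.88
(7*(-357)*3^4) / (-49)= 4131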